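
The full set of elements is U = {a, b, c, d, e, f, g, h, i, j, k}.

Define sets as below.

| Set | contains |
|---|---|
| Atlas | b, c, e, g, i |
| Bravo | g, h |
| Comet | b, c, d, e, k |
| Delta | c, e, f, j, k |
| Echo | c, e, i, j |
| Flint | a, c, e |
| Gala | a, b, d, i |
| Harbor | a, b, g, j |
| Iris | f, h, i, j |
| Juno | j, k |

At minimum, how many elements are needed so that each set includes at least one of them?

4

The 4 elements {e, g, i, j} hit every set.
No choice of 3 elements meets every set, so 4 is the minimum.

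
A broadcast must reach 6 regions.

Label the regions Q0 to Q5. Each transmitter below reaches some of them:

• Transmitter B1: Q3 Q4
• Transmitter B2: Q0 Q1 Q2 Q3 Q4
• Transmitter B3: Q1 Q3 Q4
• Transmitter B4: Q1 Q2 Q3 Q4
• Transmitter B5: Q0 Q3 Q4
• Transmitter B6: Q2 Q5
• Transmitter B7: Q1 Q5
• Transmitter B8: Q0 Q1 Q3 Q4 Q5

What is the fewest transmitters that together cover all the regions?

Take {B2, B7}. Their union is {Q0, Q1, Q2, Q3, Q4, Q5}, which is all 6 regions.
No single transmitter has all 6 regions (the largest, B2, has 5), so 2 is optimal.

2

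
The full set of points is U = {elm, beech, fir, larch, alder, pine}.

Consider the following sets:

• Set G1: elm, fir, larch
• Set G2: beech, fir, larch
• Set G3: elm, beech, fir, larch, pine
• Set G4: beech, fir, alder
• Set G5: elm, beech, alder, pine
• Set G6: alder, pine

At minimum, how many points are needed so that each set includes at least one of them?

Take H = {fir, alder}. Each listed set contains at least one of these, so H is a hitting set of size 2.
The sets G2, G6 are pairwise disjoint, so any hitting set needs a separate point for each — at least 2. Hence 2 is optimal.

2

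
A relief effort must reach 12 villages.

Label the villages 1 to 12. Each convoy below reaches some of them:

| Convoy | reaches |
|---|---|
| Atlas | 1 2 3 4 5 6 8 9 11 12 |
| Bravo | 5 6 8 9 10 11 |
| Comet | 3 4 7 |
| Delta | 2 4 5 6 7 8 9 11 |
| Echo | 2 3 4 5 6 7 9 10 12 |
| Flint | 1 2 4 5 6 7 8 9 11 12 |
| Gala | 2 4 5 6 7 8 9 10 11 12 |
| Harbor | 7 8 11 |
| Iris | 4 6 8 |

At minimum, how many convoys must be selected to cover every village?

Take {Echo, Flint}. Their union is {1, 2, 3, 4, 5, 6, 7, 8, 9, 10, 11, 12}, which is all 12 villages.
No single convoy has all 12 villages (the largest, Atlas, has 10), so 2 is optimal.

2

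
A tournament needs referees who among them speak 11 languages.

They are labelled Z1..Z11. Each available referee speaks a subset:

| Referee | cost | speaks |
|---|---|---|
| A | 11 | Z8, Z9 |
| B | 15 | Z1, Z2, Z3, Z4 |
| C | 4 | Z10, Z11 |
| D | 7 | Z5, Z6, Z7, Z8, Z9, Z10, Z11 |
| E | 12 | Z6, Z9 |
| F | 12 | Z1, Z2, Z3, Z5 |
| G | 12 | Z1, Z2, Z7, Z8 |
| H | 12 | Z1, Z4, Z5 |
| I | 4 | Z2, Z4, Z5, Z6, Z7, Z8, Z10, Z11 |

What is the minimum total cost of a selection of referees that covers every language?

22

B, D together cover every language (B ∪ D = {Z1, Z2, Z3, Z4, Z5, Z6, Z7, Z8, Z9, Z10, Z11}); total cost 15 + 7 = 22.
The greedy pick I, F, D costs 23; no covering selection beats 22.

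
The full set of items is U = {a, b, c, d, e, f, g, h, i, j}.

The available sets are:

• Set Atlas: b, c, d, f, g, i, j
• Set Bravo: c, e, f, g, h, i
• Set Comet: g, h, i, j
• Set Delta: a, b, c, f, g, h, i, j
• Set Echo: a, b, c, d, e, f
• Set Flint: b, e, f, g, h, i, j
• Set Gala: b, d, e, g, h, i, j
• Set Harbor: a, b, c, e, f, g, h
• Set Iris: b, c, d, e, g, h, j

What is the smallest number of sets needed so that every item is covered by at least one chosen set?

Comet and Echo cover everything between them: the union {a, b, c, d, e, f, g, h, i, j} is all of U.
No single set has all 10 items (the largest, Delta, has 8), so 2 is optimal.

2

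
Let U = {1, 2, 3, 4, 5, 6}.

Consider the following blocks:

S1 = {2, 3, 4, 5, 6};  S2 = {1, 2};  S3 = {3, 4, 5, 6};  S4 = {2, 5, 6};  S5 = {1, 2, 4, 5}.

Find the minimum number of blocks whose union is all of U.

S1 and S5 cover everything between them: the union {1, 2, 3, 4, 5, 6} is all of U.
No single block has all 6 points (the largest, S1, has 5), so 2 is optimal.

2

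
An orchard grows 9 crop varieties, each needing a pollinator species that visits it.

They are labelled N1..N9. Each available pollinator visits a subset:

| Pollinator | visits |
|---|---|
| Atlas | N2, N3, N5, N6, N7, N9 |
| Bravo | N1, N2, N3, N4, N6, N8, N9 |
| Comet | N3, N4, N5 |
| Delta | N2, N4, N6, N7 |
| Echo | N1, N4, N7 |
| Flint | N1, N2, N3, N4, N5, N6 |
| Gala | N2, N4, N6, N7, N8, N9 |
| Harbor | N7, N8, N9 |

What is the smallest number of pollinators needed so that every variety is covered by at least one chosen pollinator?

Atlas and Bravo together: Atlas ∪ Bravo = {N1, N2, N3, N4, N5, N6, N7, N8, N9} — every variety is covered.
No single pollinator has all 9 varieties (the largest, Bravo, has 7), so 2 is optimal.

2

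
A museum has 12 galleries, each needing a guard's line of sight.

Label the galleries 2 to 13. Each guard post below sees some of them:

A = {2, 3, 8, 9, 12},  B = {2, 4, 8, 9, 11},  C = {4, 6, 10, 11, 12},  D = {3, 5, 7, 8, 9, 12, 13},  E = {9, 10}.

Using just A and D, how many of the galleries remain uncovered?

4

Union of A, D = {2, 3, 5, 7, 8, 9, 12, 13}.
Not covered: 4, 6, 10, 11 — 4 galleries.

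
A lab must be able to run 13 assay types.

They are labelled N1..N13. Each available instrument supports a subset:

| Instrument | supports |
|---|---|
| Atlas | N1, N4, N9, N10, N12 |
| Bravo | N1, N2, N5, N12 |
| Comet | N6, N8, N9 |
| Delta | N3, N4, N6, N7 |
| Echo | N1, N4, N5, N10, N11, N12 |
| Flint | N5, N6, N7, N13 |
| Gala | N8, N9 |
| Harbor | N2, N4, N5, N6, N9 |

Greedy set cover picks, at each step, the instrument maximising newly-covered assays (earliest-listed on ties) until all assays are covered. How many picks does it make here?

5

Greedy: pick Echo (covers 6 new) → pick Comet (covers 3 new) → pick Delta (covers 2 new) → pick Bravo (covers 1 new) → pick Flint (covers 1 new). Total picks: 5.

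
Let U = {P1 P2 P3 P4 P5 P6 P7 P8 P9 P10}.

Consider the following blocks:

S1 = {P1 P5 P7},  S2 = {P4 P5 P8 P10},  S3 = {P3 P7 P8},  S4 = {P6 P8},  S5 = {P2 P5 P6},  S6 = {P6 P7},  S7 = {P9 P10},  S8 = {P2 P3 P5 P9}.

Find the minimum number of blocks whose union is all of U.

4

S1 and S2 and S5 and S8 together: S1 ∪ S2 ∪ S5 ∪ S8 = {P1, P2, P3, P4, P5, P6, P7, P8, P9, P10} — every element is covered.
Only S1 contains P1, so S1 is forced; the remaining 7 elements need at least 3 more blocks (each remaining block adds at most 3) — so at least 4 blocks are needed, and 4 is optimal.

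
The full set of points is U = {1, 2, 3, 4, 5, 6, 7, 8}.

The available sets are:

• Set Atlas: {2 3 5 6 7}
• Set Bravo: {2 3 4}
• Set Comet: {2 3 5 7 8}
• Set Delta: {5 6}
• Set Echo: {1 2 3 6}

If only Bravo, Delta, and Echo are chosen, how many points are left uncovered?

2

Union of Bravo, Delta, Echo = {1, 2, 3, 4, 5, 6}.
Not covered: 7, 8 — 2 points.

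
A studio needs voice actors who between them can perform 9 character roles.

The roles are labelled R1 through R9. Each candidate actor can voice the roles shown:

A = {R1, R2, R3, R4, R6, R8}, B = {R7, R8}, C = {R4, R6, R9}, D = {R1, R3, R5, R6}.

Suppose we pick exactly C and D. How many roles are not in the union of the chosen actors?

3

Union of C, D = {R1, R3, R4, R5, R6, R9}.
Not covered: R2, R7, R8 — 3 roles.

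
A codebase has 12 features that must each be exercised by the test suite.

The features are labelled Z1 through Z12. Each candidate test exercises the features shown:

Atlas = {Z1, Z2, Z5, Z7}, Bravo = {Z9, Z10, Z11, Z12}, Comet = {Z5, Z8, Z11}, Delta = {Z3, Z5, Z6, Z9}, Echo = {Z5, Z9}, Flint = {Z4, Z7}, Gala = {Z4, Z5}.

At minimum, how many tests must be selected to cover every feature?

5

Atlas and Bravo and Comet and Delta and Flint together: Atlas ∪ Bravo ∪ Comet ∪ Delta ∪ Flint = {Z1, Z2, Z3, Z4, Z5, Z6, Z7, Z8, Z9, Z10, Z11, Z12} — every feature is covered.
No 4 of the 7 tests cover everything (all 35 combinations miss at least one feature), so 5 is optimal.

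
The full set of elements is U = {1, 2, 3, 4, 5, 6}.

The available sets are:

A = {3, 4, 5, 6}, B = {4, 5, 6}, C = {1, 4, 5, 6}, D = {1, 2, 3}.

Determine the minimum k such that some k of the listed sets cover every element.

2

C and D together: C ∪ D = {1, 2, 3, 4, 5, 6} — every element is covered.
No single set has all 6 elements (the largest, A, has 4), so 2 is optimal.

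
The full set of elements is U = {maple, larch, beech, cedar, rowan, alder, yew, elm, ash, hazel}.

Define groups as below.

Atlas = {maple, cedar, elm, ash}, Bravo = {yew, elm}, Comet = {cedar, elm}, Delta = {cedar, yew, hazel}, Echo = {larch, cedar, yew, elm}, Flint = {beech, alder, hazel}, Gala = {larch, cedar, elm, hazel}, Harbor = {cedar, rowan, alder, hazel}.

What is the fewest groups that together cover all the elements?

4

Atlas and Echo and Flint and Harbor together: Atlas ∪ Echo ∪ Flint ∪ Harbor = {maple, larch, beech, cedar, rowan, alder, yew, elm, ash, hazel} — every element is covered.
No 3 of the 8 groups cover everything (all 56 combinations miss at least one element), so 4 is optimal.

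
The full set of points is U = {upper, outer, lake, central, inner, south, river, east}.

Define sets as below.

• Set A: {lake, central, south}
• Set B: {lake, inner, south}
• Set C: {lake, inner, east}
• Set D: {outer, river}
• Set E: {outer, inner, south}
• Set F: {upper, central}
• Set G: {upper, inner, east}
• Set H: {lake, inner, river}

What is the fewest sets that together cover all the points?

3

A and D and G together: A ∪ D ∪ G = {upper, outer, lake, central, inner, south, river, east} — every point is covered.
Each set has at most 3 points, and 2·3 = 6 < 8 — so at least 3 sets are needed, and 3 is optimal.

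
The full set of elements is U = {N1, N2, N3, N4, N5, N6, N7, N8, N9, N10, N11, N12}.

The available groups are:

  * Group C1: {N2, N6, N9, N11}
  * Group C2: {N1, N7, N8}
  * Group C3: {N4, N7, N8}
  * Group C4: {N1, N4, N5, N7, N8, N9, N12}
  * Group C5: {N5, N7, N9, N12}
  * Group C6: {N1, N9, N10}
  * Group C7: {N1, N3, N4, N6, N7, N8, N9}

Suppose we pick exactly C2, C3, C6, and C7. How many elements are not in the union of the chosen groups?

4

Union of C2, C3, C6, C7 = {N1, N3, N4, N6, N7, N8, N9, N10}.
Not covered: N2, N5, N11, N12 — 4 elements.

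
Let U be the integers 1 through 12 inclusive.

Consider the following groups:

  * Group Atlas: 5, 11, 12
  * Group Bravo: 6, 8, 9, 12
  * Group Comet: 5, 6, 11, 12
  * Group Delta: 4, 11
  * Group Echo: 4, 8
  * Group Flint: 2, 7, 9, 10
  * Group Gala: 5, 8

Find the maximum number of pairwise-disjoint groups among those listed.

3

Atlas, Echo, Flint are pairwise disjoint (Atlas={5,11,12}; Echo={4,8}; Flint={2,7,9,10}).
Every remaining group overlaps one of these, and no 4 of the listed groups are pairwise disjoint, so 3 is the maximum.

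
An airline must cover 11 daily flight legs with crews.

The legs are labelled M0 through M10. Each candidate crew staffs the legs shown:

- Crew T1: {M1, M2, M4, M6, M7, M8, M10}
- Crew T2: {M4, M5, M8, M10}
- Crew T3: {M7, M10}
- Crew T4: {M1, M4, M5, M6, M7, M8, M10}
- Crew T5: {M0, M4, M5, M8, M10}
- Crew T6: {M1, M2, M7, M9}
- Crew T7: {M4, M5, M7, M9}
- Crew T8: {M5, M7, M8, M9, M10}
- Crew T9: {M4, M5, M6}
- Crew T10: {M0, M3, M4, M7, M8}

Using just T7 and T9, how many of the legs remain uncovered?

Union of T7, T9 = {M4, M5, M6, M7, M9}.
Not covered: M0, M1, M2, M3, M8, M10 — 6 legs.

6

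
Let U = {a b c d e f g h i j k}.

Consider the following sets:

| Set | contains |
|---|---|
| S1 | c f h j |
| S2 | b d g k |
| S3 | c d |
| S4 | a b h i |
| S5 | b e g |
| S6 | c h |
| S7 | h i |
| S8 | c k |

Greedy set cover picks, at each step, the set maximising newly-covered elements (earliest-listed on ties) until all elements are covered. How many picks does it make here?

Greedy: pick S1 (covers 4 new) → pick S2 (covers 4 new) → pick S4 (covers 2 new) → pick S5 (covers 1 new). Total picks: 4.

4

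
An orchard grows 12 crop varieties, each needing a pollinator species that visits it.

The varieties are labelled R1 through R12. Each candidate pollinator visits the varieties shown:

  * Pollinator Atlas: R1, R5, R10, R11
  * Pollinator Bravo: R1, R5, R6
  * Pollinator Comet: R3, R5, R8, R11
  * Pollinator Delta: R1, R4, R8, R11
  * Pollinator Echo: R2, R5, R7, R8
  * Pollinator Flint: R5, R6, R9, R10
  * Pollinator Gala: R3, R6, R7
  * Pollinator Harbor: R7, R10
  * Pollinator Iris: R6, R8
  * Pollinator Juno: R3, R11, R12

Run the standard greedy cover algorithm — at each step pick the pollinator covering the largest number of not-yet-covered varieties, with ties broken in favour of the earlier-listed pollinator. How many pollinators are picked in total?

5

Greedy: pick Atlas (covers 4 new) → pick Echo (covers 3 new) → pick Flint (covers 2 new) → pick Juno (covers 2 new) → pick Delta (covers 1 new). Total picks: 5.
(The true minimum cover uses only 4 pollinators, so greedy is not optimal here.)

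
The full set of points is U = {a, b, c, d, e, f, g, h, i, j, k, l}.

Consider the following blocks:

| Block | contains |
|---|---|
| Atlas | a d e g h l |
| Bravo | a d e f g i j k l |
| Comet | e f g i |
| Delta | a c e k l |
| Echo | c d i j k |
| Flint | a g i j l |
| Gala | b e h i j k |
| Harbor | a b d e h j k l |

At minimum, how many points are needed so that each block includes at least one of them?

The 2 points {e, j} hit every block.
No single point lies in every block, so at least 2 are needed and 2 is optimal.

2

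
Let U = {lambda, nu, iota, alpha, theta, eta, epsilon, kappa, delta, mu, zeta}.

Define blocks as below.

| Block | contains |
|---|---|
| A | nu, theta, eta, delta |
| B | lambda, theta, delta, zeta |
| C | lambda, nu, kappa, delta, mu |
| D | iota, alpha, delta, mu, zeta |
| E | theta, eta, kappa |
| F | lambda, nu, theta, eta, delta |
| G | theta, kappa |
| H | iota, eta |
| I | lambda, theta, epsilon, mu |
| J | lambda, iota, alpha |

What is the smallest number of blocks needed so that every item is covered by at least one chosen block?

4

A and C and D and I together: A ∪ C ∪ D ∪ I = {lambda, nu, iota, alpha, theta, eta, epsilon, kappa, delta, mu, zeta} — every item is covered.
No 3 of the 10 blocks cover everything (all 120 combinations miss at least one item), so 4 is optimal.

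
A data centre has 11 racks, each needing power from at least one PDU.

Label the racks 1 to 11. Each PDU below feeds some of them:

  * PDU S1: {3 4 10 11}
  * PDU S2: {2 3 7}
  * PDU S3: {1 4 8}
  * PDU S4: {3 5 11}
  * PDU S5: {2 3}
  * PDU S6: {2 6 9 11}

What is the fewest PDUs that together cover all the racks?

5

Take {S1, S2, S3, S4, S6}. Their union is {1, 2, 3, 4, 5, 6, 7, 8, 9, 10, 11}, which is all 11 racks.
No 4 of the 6 PDUs cover everything (all 15 combinations miss at least one rack), so 5 is optimal.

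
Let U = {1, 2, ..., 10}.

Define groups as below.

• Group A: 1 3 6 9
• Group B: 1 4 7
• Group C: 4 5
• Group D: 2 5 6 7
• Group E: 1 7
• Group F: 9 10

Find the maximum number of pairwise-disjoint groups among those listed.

3

C, E, F are pairwise disjoint (C={4,5}; E={1,7}; F={9,10}).
Every remaining group overlaps one of these, and no 4 of the listed groups are pairwise disjoint, so 3 is the maximum.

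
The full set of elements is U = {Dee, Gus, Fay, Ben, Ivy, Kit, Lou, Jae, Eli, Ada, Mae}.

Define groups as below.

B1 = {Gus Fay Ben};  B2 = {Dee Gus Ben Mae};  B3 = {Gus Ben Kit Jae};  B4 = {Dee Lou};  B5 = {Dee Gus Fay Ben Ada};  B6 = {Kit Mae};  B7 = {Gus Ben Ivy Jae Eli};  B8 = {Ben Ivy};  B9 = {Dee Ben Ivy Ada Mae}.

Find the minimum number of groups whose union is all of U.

B4, B5, B6, and B7 cover everything between them: the union {Dee, Gus, Fay, Ben, Ivy, Kit, Lou, Jae, Eli, Ada, Mae} is all of U.
No 3 of the 9 groups cover everything (all 84 combinations miss at least one element), so 4 is optimal.

4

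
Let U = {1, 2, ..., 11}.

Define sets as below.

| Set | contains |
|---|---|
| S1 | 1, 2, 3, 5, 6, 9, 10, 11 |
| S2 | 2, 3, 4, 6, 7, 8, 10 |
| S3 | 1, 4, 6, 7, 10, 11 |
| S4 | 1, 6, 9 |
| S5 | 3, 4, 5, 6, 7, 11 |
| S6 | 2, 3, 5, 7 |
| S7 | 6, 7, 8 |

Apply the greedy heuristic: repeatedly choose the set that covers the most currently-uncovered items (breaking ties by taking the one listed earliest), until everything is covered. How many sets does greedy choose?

2

Greedy: pick S1 (covers 8 new) → pick S2 (covers 3 new). Total picks: 2.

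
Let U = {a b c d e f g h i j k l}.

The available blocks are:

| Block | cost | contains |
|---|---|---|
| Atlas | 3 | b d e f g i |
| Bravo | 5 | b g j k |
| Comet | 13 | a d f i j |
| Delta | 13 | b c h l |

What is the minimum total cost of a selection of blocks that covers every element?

Atlas, Bravo, Comet, Delta together cover every element (Atlas ∪ Bravo ∪ Comet ∪ Delta = {a, b, c, d, e, f, g, h, i, j, k, l}); total cost 3 + 5 + 13 + 13 = 34.
No covering selection has total cost below 34.

34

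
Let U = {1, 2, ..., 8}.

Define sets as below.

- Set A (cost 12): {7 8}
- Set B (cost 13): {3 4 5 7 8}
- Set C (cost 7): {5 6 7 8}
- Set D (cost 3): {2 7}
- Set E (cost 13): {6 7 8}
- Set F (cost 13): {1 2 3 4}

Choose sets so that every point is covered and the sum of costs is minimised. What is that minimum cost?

C, F together cover every point (C ∪ F = {1, 2, 3, 4, 5, 6, 7, 8}); total cost 7 + 13 = 20.
The greedy pick D, C, F costs 23; no covering selection beats 20.

20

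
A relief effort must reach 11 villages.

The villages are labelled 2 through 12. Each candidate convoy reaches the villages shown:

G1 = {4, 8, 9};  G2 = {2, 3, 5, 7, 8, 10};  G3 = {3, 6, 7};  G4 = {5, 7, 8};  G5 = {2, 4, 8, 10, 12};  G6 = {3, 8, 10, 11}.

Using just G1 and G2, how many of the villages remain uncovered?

3

Union of G1, G2 = {2, 3, 4, 5, 7, 8, 9, 10}.
Not covered: 6, 11, 12 — 3 villages.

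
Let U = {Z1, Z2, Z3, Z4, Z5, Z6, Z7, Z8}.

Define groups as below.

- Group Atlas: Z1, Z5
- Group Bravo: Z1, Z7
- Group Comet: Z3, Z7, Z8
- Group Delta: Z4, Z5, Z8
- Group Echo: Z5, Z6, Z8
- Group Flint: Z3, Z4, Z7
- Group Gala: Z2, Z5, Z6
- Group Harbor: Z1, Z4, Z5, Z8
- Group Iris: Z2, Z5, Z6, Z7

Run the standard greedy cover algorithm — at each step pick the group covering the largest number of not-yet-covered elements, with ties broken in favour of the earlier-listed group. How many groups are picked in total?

3

Greedy: pick Harbor (covers 4 new) → pick Iris (covers 3 new) → pick Comet (covers 1 new). Total picks: 3.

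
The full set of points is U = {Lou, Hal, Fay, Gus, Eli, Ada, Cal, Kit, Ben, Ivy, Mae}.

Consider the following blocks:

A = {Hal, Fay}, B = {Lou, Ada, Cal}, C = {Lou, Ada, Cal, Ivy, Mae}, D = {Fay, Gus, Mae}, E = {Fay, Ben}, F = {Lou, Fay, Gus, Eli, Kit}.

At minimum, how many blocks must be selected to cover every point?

A and C and E and F together: A ∪ C ∪ E ∪ F = {Lou, Hal, Fay, Gus, Eli, Ada, Cal, Kit, Ben, Ivy, Mae} — every point is covered.
No 3 of the 6 blocks cover everything (all 20 combinations miss at least one point), so 4 is optimal.

4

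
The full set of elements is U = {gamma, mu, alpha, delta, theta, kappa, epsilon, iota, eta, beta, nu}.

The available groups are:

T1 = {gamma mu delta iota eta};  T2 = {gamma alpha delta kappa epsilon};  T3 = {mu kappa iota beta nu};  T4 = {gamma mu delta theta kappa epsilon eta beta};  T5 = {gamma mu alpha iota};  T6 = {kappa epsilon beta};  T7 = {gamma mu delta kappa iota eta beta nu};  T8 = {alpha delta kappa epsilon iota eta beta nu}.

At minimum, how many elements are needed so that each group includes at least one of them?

2

H = {kappa, iota} meets every group (each contains at least one member of H), and |H| = 2.
The groups T1, T6 are pairwise disjoint, so any hitting set needs a separate element for each — at least 2. Hence 2 is optimal.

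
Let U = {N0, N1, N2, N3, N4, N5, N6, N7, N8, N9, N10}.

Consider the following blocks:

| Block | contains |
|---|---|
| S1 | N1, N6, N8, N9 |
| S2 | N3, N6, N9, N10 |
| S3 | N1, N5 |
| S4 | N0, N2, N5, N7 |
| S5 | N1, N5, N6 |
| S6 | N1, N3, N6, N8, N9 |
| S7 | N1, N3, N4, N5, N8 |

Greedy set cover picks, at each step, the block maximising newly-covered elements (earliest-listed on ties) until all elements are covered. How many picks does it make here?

Greedy: pick S6 (covers 5 new) → pick S4 (covers 4 new) → pick S2 (covers 1 new) → pick S7 (covers 1 new). Total picks: 4.
(The true minimum cover uses only 3 blocks, so greedy is not optimal here.)

4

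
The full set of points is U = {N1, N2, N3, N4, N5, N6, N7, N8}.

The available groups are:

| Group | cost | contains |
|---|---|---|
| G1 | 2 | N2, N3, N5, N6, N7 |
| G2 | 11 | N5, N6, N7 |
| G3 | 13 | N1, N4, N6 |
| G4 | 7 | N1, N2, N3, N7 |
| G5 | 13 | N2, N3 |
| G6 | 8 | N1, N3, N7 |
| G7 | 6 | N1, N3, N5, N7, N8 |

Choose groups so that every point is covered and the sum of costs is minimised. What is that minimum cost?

21

G1, G3, G7 together cover every point (G1 ∪ G3 ∪ G7 = {N1, N2, N3, N4, N5, N6, N7, N8}); total cost 2 + 13 + 6 = 21.
No covering selection has total cost below 21.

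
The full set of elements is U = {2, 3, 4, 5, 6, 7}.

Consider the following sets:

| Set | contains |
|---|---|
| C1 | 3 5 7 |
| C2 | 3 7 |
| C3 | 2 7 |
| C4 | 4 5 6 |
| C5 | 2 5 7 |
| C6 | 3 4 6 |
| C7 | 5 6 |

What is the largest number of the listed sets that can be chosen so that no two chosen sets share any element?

C3, C7 are pairwise disjoint (C3={2,7}; C7={5,6}).
Every remaining set overlaps one of these, and no 3 of the listed sets are pairwise disjoint, so 2 is the maximum.

2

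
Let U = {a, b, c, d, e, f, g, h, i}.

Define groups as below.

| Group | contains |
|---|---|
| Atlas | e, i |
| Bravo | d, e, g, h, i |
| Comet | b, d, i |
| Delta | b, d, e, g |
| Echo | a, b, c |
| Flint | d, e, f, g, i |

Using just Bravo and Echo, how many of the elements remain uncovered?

Union of Bravo, Echo = {a, b, c, d, e, g, h, i}.
Not covered: f — 1 element.

1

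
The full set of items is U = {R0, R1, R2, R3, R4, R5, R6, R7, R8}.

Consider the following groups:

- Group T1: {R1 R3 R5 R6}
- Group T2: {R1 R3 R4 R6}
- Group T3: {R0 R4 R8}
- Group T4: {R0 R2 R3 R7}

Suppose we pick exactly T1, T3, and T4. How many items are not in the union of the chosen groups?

Union of T1, T3, T4 = {R0, R1, R2, R3, R4, R5, R6, R7, R8} — that's every item, so 0 are uncovered.

0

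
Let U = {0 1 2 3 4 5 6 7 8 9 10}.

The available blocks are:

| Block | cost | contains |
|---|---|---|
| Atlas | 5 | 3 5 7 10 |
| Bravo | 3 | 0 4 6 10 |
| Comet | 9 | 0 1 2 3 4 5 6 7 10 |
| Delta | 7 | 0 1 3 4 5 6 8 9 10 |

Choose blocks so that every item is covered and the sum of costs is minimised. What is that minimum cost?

Comet, Delta together cover every item (Comet ∪ Delta = {0, 1, 2, 3, 4, 5, 6, 7, 8, 9, 10}); total cost 9 + 7 = 16.
The greedy pick Bravo, Delta, Comet costs 19; no covering selection beats 16.

16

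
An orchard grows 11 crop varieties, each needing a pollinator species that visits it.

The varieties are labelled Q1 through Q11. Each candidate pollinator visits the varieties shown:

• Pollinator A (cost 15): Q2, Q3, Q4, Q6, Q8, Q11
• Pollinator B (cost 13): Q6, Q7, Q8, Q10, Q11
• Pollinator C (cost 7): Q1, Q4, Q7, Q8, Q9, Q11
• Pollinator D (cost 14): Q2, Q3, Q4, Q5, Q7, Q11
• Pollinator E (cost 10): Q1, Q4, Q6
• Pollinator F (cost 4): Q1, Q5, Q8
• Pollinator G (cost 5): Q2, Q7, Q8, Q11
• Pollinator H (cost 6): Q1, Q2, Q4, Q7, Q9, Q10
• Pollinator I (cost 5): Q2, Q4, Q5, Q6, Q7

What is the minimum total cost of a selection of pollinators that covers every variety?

25

A, F, H together cover every variety (A ∪ F ∪ H = {Q1, Q2, Q3, Q4, Q5, Q6, Q7, Q8, Q9, Q10, Q11}); total cost 15 + 4 + 6 = 25.
No covering selection has total cost below 25.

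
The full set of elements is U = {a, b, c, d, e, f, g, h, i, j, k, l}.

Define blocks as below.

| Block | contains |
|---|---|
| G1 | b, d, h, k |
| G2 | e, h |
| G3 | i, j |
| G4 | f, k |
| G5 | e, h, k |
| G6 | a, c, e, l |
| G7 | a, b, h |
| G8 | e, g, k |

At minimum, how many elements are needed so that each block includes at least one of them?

4

T = {e, f, h, j} meets every block (each contains at least one member of T), and |T| = 4.
No choice of 3 elements meets every block, so 4 is the minimum.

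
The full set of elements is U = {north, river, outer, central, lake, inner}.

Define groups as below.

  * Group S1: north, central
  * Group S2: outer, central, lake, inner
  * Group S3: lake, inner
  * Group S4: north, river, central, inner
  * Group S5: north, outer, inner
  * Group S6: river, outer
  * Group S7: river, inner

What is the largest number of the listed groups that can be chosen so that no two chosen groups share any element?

3

S1, S3, S6 are pairwise disjoint (S1={north,central}; S3={lake,inner}; S6={river,outer}).
Every remaining group overlaps one of these, and no 4 of the listed groups are pairwise disjoint, so 3 is the maximum.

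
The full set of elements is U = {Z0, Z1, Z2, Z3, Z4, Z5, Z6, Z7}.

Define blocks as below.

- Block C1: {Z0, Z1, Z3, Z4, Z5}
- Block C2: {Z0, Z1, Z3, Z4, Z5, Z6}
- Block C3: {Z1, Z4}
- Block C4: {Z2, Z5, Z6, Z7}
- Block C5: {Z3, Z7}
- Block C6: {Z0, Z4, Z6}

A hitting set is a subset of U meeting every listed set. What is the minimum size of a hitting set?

H = {Z4, Z7} meets every block (each contains at least one member of H), and |H| = 2.
The blocks C5, C6 are pairwise disjoint, so any hitting set needs a separate element for each — at least 2. Hence 2 is optimal.

2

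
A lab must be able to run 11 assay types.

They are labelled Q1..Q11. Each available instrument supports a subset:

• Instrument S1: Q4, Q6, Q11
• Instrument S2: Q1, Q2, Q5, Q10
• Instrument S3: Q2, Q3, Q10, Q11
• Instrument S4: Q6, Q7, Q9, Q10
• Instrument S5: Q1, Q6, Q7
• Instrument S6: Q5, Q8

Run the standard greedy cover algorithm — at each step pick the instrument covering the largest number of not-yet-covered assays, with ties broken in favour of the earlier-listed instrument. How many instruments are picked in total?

5

Greedy: pick S2 (covers 4 new) → pick S1 (covers 3 new) → pick S4 (covers 2 new) → pick S3 (covers 1 new) → pick S6 (covers 1 new). Total picks: 5.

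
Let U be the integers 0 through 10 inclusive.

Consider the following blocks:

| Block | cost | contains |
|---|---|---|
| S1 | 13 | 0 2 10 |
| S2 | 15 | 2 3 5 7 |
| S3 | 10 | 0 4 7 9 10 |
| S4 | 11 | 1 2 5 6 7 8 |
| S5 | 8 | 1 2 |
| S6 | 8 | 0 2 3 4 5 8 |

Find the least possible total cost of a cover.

29

S3, S4, S6 together cover every point (S3 ∪ S4 ∪ S6 = {0, 1, 2, 3, 4, 5, 6, 7, 8, 9, 10}); total cost 10 + 11 + 8 = 29.
No covering selection has total cost below 29.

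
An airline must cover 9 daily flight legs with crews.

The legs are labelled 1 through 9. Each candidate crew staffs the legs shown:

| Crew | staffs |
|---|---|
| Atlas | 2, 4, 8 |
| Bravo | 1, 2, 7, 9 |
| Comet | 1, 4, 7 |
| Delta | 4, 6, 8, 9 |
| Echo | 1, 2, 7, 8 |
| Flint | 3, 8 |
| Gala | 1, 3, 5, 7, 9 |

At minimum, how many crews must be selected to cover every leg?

3

Take {Atlas, Delta, Gala}. Their union is {1, 2, 3, 4, 5, 6, 7, 8, 9}, which is all 9 legs.
Only Gala contains 5, so Gala is forced; the remaining 4 legs need at least 2 more crews (each remaining crew adds at most 3) — so at least 3 crews are needed, and 3 is optimal.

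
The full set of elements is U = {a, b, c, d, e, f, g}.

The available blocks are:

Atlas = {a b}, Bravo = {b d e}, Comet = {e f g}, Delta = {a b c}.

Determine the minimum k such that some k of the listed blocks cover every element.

Bravo and Comet and Delta together: Bravo ∪ Comet ∪ Delta = {a, b, c, d, e, f, g} — every element is covered.
Each block has at most 3 elements, and 2·3 = 6 < 7 — so at least 3 blocks are needed, and 3 is optimal.

3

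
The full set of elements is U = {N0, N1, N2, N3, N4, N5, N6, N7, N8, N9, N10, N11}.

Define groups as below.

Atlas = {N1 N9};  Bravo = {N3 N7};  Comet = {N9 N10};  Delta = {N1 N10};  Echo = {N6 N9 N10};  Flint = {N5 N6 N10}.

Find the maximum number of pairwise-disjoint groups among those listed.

3

Atlas, Bravo, Flint are pairwise disjoint (Atlas={N1,N9}; Bravo={N3,N7}; Flint={N5,N6,N10}).
Every remaining group overlaps one of these, and no 4 of the listed groups are pairwise disjoint, so 3 is the maximum.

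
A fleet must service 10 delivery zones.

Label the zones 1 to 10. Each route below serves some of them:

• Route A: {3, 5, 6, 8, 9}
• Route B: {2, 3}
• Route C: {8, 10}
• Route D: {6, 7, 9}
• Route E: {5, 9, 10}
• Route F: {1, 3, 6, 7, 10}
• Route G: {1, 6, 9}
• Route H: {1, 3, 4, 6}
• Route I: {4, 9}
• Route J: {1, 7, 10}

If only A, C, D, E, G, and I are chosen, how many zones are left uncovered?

1

Union of A, C, D, E, G, I = {1, 3, 4, 5, 6, 7, 8, 9, 10}.
Not covered: 2 — 1 zone.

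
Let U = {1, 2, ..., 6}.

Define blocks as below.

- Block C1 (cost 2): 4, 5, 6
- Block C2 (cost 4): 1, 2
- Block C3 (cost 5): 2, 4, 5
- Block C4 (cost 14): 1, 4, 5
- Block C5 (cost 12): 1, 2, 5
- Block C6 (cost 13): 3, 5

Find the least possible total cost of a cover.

19

C1, C2, C6 together cover every item (C1 ∪ C2 ∪ C6 = {1, 2, 3, 4, 5, 6}); total cost 2 + 4 + 13 = 19.
No covering selection has total cost below 19.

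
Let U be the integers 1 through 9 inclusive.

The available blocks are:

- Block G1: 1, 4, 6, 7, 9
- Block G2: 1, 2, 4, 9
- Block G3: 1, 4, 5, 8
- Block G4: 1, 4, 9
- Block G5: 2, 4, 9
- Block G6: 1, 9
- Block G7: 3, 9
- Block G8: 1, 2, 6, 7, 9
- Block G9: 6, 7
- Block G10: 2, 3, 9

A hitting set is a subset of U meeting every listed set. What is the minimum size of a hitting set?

H = {5, 6, 9} meets every block (each contains at least one member of H), and |H| = 3.
The blocks G3, G9, G10 are pairwise disjoint, so any hitting set needs a separate element for each — at least 3. Hence 3 is optimal.

3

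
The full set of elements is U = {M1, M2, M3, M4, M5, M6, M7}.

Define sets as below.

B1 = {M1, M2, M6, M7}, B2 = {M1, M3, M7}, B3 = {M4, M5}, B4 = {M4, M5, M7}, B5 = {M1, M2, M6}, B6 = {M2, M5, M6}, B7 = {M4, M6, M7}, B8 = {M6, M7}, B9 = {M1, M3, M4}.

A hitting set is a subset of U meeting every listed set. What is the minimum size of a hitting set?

3

H = {M1, M5, M6} meets every set (each contains at least one member of H), and |H| = 3.
No choice of 2 elements meets every set, so 3 is the minimum.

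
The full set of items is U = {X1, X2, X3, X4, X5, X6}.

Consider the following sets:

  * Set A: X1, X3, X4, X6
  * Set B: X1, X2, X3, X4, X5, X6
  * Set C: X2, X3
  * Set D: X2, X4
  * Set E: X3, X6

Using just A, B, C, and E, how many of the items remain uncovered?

Union of A, B, C, E = {X1, X2, X3, X4, X5, X6} — that's every item, so 0 are uncovered.

0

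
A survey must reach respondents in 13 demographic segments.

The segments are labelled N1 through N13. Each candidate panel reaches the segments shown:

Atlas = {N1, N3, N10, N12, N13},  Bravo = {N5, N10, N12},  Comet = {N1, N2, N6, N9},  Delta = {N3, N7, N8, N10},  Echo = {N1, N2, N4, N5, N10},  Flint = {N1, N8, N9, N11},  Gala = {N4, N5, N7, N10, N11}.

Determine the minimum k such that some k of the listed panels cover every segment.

Take {Atlas, Comet, Flint, Gala}. Their union is {N1, N2, N3, N4, N5, N6, N7, N8, N9, N10, N11, N12, N13}, which is all 13 segments.
No 3 of the 7 panels cover everything (all 35 combinations miss at least one segment), so 4 is optimal.

4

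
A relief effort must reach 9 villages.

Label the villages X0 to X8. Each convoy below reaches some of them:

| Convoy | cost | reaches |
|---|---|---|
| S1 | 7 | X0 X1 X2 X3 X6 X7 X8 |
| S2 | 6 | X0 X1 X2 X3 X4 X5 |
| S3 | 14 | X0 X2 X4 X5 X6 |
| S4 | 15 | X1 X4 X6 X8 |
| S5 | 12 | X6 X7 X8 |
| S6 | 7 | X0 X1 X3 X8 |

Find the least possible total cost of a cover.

S1, S2 together cover every village (S1 ∪ S2 = {X0, X1, X2, X3, X4, X5, X6, X7, X8}); total cost 7 + 6 = 13.
No covering selection has total cost below 13.

13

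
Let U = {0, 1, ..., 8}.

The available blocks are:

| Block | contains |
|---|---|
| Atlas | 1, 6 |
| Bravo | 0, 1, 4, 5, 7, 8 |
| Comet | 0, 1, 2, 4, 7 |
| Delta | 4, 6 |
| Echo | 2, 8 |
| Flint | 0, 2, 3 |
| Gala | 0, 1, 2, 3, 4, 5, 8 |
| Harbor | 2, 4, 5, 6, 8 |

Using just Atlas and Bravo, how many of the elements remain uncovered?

Union of Atlas, Bravo = {0, 1, 4, 5, 6, 7, 8}.
Not covered: 2, 3 — 2 elements.

2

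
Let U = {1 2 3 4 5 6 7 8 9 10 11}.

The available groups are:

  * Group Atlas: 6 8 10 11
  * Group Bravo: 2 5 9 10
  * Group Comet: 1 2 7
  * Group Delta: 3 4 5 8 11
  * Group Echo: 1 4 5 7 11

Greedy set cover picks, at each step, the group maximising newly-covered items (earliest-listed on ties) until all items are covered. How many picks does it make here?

Greedy: pick Delta (covers 5 new) → pick Bravo (covers 3 new) → pick Comet (covers 2 new) → pick Atlas (covers 1 new). Total picks: 4.

4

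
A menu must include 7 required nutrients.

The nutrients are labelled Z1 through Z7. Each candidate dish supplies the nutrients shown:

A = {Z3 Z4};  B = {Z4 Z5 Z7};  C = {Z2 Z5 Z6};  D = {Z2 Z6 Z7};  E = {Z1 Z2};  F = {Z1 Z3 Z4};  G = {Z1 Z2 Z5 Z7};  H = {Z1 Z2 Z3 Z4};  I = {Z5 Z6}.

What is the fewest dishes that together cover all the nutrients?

3

Take {D, F, I}. Their union is {Z1, Z2, Z3, Z4, Z5, Z6, Z7}, which is all 7 nutrients.
No 2 of the 9 dishes cover everything (all 36 combinations miss at least one nutrient), so 3 is optimal.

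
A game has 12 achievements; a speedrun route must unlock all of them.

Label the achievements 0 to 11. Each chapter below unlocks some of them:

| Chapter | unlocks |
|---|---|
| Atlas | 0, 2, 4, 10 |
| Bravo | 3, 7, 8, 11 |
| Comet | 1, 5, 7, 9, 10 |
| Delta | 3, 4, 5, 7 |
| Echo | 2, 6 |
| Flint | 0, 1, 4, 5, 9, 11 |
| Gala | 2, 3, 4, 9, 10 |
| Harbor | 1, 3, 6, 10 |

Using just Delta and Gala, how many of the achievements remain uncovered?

5

Union of Delta, Gala = {2, 3, 4, 5, 7, 9, 10}.
Not covered: 0, 1, 6, 8, 11 — 5 achievements.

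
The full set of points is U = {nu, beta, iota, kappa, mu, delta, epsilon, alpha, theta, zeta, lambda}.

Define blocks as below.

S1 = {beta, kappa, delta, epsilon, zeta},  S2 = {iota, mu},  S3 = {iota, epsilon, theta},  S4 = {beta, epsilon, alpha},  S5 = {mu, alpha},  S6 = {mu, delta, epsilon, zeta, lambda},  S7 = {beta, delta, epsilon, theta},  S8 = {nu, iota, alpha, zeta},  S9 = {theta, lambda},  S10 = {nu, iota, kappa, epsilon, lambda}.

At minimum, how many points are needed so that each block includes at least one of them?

The 4 points {iota, delta, alpha, theta} hit every block.
No choice of 3 points meets every block, so 4 is the minimum.

4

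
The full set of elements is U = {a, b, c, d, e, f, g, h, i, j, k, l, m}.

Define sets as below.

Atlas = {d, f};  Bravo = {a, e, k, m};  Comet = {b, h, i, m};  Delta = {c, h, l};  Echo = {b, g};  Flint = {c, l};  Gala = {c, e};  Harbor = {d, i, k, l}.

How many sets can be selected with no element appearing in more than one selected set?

4

Atlas, Bravo, Delta, Echo are pairwise disjoint (Atlas={d,f}; Bravo={a,e,k,m}; Delta={c,h,l}; Echo={b,g}).
Every remaining set overlaps one of these, and no 5 of the listed sets are pairwise disjoint, so 4 is the maximum.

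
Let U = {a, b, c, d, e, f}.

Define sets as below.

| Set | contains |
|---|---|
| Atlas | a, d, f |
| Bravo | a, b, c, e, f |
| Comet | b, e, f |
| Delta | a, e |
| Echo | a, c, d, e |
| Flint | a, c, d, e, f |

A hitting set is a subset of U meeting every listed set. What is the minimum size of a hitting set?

2

H = {a, b} meets every set (each contains at least one member of H), and |H| = 2.
No single point lies in every set, so at least 2 are needed and 2 is optimal.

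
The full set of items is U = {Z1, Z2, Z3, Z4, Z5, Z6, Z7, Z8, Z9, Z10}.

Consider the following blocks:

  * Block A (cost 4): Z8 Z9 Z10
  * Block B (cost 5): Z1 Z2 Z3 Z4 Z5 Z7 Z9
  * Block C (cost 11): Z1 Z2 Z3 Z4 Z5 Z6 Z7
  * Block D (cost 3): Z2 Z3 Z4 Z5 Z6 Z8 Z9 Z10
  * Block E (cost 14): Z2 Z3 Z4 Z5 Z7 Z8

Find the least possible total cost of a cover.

B, D together cover every item (B ∪ D = {Z1, Z2, Z3, Z4, Z5, Z6, Z7, Z8, Z9, Z10}); total cost 5 + 3 = 8.
No covering selection has total cost below 8.

8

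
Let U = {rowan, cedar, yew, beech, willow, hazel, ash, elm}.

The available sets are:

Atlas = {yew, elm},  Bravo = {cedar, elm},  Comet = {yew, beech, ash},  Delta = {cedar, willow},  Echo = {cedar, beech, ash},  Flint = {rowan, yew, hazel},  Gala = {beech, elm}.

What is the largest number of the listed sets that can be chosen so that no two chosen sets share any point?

Delta, Flint, Gala are pairwise disjoint (Delta={cedar,willow}; Flint={rowan,yew,hazel}; Gala={beech,elm}).
Every remaining set overlaps one of these, and no 4 of the listed sets are pairwise disjoint, so 3 is the maximum.

3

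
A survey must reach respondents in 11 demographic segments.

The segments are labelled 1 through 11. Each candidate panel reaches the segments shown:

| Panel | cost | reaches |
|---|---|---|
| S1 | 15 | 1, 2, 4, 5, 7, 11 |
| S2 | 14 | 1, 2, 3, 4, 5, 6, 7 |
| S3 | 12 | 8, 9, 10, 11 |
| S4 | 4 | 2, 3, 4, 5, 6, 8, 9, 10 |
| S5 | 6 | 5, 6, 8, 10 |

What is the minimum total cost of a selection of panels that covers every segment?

19

S1, S4 together cover every segment (S1 ∪ S4 = {1, 2, 3, 4, 5, 6, 7, 8, 9, 10, 11}); total cost 15 + 4 = 19.
No covering selection has total cost below 19.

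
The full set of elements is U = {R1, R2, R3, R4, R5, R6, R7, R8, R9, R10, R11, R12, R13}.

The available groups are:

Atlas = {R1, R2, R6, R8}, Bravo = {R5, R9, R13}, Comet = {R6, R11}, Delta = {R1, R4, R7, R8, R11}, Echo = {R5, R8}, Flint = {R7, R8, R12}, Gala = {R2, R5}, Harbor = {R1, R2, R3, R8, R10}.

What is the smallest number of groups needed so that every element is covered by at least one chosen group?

Atlas and Bravo and Delta and Flint and Harbor together: Atlas ∪ Bravo ∪ Delta ∪ Flint ∪ Harbor = {R1, R2, R3, R4, R5, R6, R7, R8, R9, R10, R11, R12, R13} — every element is covered.
No 4 of the 8 groups cover everything (all 70 combinations miss at least one element), so 5 is optimal.

5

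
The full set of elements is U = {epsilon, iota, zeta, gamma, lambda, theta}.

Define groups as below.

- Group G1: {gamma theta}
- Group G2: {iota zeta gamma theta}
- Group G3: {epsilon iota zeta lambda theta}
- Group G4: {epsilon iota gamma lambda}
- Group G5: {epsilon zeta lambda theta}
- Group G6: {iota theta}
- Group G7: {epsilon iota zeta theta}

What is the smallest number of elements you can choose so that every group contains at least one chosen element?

The 2 elements {lambda, theta} hit every group.
No single element lies in every group, so at least 2 are needed and 2 is optimal.

2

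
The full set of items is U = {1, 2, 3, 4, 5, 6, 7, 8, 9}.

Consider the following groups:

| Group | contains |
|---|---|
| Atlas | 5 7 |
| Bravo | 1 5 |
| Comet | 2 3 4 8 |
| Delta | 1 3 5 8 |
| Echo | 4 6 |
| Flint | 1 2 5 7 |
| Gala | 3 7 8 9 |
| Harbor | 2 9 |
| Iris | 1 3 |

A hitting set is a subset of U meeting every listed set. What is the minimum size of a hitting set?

4

Take H = {1, 4, 5, 9}. Each listed group contains at least one of these, so H is a hitting set of size 4.
The groups Atlas, Echo, Harbor, Iris are pairwise disjoint, so any hitting set needs a separate item for each — at least 4. Hence 4 is optimal.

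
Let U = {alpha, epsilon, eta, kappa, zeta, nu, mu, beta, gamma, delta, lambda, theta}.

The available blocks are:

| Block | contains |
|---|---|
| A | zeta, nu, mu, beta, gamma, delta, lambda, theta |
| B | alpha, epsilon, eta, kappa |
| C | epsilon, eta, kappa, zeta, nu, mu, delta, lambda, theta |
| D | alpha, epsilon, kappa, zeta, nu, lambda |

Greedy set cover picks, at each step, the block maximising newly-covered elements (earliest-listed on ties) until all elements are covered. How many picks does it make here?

3

Greedy: pick C (covers 9 new) → pick A (covers 2 new) → pick B (covers 1 new). Total picks: 3.
(The true minimum cover uses only 2 blocks, so greedy is not optimal here.)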